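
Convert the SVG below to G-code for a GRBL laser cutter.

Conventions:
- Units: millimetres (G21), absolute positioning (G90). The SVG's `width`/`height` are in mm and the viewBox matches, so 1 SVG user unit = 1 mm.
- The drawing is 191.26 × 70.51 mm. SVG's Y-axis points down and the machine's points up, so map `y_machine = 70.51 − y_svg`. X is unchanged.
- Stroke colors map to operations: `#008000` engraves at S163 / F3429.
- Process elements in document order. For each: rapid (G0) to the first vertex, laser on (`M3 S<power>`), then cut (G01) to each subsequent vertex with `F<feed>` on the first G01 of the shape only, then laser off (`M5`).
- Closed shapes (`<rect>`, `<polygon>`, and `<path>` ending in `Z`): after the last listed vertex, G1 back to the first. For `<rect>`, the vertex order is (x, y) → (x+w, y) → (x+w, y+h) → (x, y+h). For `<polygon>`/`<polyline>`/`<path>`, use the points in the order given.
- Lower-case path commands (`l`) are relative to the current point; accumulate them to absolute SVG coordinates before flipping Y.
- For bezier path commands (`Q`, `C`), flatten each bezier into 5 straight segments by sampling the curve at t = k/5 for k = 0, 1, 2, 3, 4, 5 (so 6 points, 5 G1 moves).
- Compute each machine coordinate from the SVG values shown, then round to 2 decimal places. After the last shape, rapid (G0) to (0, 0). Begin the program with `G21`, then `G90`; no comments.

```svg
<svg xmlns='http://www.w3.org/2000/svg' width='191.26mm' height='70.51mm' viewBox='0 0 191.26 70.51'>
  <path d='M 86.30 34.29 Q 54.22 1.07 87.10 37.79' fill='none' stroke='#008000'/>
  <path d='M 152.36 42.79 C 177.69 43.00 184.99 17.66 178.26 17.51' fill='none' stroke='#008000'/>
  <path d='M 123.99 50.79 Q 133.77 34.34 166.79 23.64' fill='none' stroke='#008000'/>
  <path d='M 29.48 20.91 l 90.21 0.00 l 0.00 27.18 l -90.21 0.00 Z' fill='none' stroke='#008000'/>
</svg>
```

G21
G90
G0 X86.30 Y36.22
M3 S163
G01 X76.07 Y46.71 F3429
G01 X71.03 Y51.61
G01 X71.19 Y50.91
G01 X76.55 Y44.61
G01 X87.10 Y32.72
M5
G0 X152.36 Y27.72
M3 S163
G01 X165.43 Y30.25 F3429
G01 X174.36 Y36.48
G01 X179.35 Y43.98
G01 X180.58 Y50.29
G01 X178.26 Y53.00
M5
G0 X123.99 Y19.72
M3 S163
G01 X128.83 Y26.07 F3429
G01 X135.53 Y31.96
G01 X144.09 Y37.39
G01 X154.51 Y42.36
G01 X166.79 Y46.87
M5
G0 X29.48 Y49.60
M3 S163
G01 X119.69 Y49.60 F3429
G01 X119.69 Y22.42
G01 X29.48 Y22.42
G01 X29.48 Y49.60
M5
G0 X0.00 Y0.00

viewBox `0 0 191.26 70.51` with mm width/height → 1 unit = 1 mm. Flip: y_m = 70.51 − y_svg.

**Shape 1** — `<path>` quadratic bezier, stroke `#008000` → engrave (S163, F3429). Control points (SVG): P0=(86.30,34.29), P1=(54.22,1.07), P2=(87.10,37.79); sampled at t=k/5. Machine vertices: (86.30,36.22) → (76.07,46.71) → (71.03,51.61) → (71.19,50.91) → (76.55,44.61) → (87.10,32.72). Open path.

**Shape 2** — `<path>` cubic bezier, stroke `#008000` → engrave (S163, F3429). Control points (SVG): P0=(152.36,42.79), P1=(177.69,43.00), P2=(184.99,17.66), P3=(178.26,17.51); sampled at t=k/5. Machine vertices: (152.36,27.72) → (165.43,30.25) → (174.36,36.48) → (179.35,43.98) → (180.58,50.29) → (178.26,53.00). Open path.

**Shape 3** — `<path>` quadratic bezier, stroke `#008000` → engrave (S163, F3429). Control points (SVG): P0=(123.99,50.79), P1=(133.77,34.34), P2=(166.79,23.64); sampled at t=k/5. Machine vertices: (123.99,19.72) → (128.83,26.07) → (135.53,31.96) → (144.09,37.39) → (154.51,42.36) → (166.79,46.87). Open path.

**Shape 4** — `<path>` rectangle, stroke `#008000` → engrave (S163, F3429). Machine vertices: (29.48,49.60) → (119.69,49.60) → (119.69,22.42) → (29.48,22.42) → (29.48,49.60). Closed: final G1 returns to the first vertex.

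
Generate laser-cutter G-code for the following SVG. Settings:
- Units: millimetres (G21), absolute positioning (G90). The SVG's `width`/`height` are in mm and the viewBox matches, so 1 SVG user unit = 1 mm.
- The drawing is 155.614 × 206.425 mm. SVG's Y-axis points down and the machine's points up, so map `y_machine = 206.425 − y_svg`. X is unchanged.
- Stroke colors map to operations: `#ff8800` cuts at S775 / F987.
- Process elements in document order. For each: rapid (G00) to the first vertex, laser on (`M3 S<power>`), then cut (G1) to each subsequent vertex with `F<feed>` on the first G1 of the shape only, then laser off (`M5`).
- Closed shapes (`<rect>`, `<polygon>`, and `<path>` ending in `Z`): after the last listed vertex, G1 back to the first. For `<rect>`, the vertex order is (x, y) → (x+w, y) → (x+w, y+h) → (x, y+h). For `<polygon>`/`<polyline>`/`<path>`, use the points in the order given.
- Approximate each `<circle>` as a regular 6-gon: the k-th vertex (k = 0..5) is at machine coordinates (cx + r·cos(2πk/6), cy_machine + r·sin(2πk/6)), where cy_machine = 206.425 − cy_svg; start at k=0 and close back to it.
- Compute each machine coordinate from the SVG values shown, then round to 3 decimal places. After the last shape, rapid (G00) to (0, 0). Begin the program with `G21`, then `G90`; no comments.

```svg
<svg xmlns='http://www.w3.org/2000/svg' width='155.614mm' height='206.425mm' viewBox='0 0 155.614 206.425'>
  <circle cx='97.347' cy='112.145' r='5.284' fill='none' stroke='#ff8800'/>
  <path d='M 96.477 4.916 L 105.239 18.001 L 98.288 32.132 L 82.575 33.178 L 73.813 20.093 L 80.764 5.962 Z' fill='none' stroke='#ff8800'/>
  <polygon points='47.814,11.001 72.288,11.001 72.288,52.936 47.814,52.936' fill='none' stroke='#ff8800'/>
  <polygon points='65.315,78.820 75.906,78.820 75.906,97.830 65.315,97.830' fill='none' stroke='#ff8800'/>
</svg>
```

Since the viewBox matches the mm dimensions, user units are millimetres directly. The only transform is the Y-flip y_m = 206.425 − y_svg.

Shape 1 is a circle drawn with `<circle>`. Its stroke #ff8800 means cut at S775, F987. After flipping Y the toolpath is (102.631,94.280) → (99.989,98.856) → (94.705,98.856) → (92.063,94.280) → (94.705,89.704) → (99.989,89.704) → (102.631,94.280), returning to the start.

Shape 2 is a regular polygon drawn with `<path>`. Its stroke #ff8800 means cut at S775, F987. After flipping Y the toolpath is (96.477,201.509) → (105.239,188.424) → (98.288,174.293) → (82.575,173.247) → (73.813,186.332) → (80.764,200.463) → (96.477,201.509), returning to the start.

Shape 3 is a rectangle drawn with `<polygon>`. Its stroke #ff8800 means cut at S775, F987. After flipping Y the toolpath is (47.814,195.424) → (72.288,195.424) → (72.288,153.489) → (47.814,153.489) → (47.814,195.424), returning to the start.

Shape 4 is a rectangle drawn with `<polygon>`. Its stroke #ff8800 means cut at S775, F987. After flipping Y the toolpath is (65.315,127.605) → (75.906,127.605) → (75.906,108.595) → (65.315,108.595) → (65.315,127.605), returning to the start.

G21
G90
G00 X102.631 Y94.280
M3 S775
G1 X99.989 Y98.856 F987
G1 X94.705 Y98.856
G1 X92.063 Y94.280
G1 X94.705 Y89.704
G1 X99.989 Y89.704
G1 X102.631 Y94.280
M5
G00 X96.477 Y201.509
M3 S775
G1 X105.239 Y188.424 F987
G1 X98.288 Y174.293
G1 X82.575 Y173.247
G1 X73.813 Y186.332
G1 X80.764 Y200.463
G1 X96.477 Y201.509
M5
G00 X47.814 Y195.424
M3 S775
G1 X72.288 Y195.424 F987
G1 X72.288 Y153.489
G1 X47.814 Y153.489
G1 X47.814 Y195.424
M5
G00 X65.315 Y127.605
M3 S775
G1 X75.906 Y127.605 F987
G1 X75.906 Y108.595
G1 X65.315 Y108.595
G1 X65.315 Y127.605
M5
G00 X0.000 Y0.000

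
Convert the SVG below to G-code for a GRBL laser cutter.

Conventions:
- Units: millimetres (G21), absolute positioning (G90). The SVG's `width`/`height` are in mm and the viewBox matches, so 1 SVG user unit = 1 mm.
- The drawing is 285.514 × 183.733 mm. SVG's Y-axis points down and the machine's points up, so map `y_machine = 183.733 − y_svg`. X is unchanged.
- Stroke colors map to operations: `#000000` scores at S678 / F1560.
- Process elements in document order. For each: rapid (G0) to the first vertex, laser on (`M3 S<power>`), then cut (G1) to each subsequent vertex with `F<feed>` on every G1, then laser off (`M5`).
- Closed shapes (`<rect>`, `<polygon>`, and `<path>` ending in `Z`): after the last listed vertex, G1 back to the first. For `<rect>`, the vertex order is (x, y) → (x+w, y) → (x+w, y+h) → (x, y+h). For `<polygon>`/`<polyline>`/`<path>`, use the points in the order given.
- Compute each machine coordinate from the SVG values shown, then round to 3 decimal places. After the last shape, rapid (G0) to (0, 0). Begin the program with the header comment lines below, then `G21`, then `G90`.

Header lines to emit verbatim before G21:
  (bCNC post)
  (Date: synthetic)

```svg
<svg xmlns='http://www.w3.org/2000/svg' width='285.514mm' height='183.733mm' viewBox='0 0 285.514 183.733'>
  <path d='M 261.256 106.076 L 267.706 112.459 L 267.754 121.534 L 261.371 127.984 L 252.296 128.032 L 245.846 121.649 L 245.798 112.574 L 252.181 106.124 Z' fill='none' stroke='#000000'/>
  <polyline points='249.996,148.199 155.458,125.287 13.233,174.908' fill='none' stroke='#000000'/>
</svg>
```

(bCNC post)
(Date: synthetic)
G21
G90
G0 X261.256 Y77.657
M3 S678
G1 X267.706 Y71.274 F1560
G1 X267.754 Y62.199 F1560
G1 X261.371 Y55.749 F1560
G1 X252.296 Y55.701 F1560
G1 X245.846 Y62.084 F1560
G1 X245.798 Y71.159 F1560
G1 X252.181 Y77.609 F1560
G1 X261.256 Y77.657 F1560
M5
G0 X249.996 Y35.534
M3 S678
G1 X155.458 Y58.446 F1560
G1 X13.233 Y8.825 F1560
M5
G0 X0.000 Y0.000

1 u = 1 mm; y_m = 183.733 − y.

[1] `<path>` regular polygon, #000000→score S678 F1560: (261.256,77.657) → (267.706,71.274) → (267.754,62.199) → (261.371,55.749) → (252.296,55.701) → (245.846,62.084) → (245.798,71.159) → (252.181,77.609) → (261.256,77.657) (closed)

[2] `<polyline>` open polyline, #000000→score S678 F1560: (249.996,35.534) → (155.458,58.446) → (13.233,8.825)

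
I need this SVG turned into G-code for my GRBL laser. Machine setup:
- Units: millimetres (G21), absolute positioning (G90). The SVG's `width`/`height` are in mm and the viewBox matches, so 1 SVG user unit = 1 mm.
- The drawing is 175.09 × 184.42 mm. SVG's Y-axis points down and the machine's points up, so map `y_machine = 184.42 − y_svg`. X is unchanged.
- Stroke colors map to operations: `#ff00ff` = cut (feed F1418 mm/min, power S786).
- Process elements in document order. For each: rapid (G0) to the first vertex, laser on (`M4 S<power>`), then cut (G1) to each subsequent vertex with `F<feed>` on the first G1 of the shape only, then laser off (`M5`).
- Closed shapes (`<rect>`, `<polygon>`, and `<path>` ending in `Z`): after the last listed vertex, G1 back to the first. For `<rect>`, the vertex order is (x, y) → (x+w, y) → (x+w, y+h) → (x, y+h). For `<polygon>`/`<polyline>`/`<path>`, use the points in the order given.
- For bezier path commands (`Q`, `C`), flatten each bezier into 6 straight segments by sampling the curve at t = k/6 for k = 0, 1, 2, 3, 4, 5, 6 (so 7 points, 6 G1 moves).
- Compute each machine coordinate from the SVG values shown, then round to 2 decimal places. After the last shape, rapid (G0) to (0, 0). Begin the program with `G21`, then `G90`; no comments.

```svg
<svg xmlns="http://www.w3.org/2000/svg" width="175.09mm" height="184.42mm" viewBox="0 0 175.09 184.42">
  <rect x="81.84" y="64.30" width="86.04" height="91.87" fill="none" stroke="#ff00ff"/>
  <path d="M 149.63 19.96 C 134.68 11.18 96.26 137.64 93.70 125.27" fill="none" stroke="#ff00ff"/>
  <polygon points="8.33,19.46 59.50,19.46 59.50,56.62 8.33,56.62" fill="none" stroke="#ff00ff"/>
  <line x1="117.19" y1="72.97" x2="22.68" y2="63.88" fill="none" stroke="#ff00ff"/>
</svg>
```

1 u = 1 mm; y_m = 184.42 − y.

[1] `<rect>` rectangle, #ff00ff→cut S786 F1418: (81.84,120.12) → (167.88,120.12) → (167.88,28.25) → (81.84,28.25) → (81.84,120.12) (closed)

[2] `<path>` cubic bezier, #ff00ff→cut S786 F1418: (149.63,164.46) → (140.47,158.85) → (129.05,138.31) → (117.02,110.46) → (106.02,82.91) → (97.69,63.27) → (93.70,59.15)

[3] `<polygon>` rectangle, #ff00ff→cut S786 F1418: (8.33,164.96) → (59.50,164.96) → (59.50,127.80) → (8.33,127.80) → (8.33,164.96) (closed)

[4] `<line>` line segment, #ff00ff→cut S786 F1418: (117.19,111.45) → (22.68,120.54)

G21
G90
G0 X81.84 Y120.12
M4 S786
G1 X167.88 Y120.12 F1418
G1 X167.88 Y28.25
G1 X81.84 Y28.25
G1 X81.84 Y120.12
M5
G0 X149.63 Y164.46
M4 S786
G1 X140.47 Y158.85 F1418
G1 X129.05 Y138.31
G1 X117.02 Y110.46
G1 X106.02 Y82.91
G1 X97.69 Y63.27
G1 X93.70 Y59.15
M5
G0 X8.33 Y164.96
M4 S786
G1 X59.50 Y164.96 F1418
G1 X59.50 Y127.80
G1 X8.33 Y127.80
G1 X8.33 Y164.96
M5
G0 X117.19 Y111.45
M4 S786
G1 X22.68 Y120.54 F1418
M5
G0 X0.00 Y0.00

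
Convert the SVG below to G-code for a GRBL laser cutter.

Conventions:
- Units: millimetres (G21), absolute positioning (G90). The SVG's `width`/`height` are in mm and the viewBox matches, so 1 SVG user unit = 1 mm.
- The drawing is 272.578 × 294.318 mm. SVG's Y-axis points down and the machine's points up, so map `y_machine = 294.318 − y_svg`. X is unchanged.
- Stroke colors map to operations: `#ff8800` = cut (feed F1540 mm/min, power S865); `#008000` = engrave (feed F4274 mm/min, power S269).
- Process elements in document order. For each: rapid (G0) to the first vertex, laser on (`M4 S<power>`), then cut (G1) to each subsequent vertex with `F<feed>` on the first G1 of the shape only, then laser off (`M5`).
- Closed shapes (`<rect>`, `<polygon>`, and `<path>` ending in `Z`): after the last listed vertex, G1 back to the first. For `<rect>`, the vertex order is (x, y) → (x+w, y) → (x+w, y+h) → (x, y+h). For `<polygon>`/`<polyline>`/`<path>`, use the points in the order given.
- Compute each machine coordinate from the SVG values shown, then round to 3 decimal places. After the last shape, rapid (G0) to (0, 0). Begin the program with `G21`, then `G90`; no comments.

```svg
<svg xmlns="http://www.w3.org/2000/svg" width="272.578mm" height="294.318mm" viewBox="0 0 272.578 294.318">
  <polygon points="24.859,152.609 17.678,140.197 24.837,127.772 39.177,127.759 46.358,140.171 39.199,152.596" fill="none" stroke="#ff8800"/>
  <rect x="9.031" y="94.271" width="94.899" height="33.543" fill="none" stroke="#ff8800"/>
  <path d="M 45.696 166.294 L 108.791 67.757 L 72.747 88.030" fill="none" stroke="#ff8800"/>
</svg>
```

G21
G90
G0 X24.859 Y141.709
M4 S865
G1 X17.678 Y154.121 F1540
G1 X24.837 Y166.546
G1 X39.177 Y166.559
G1 X46.358 Y154.147
G1 X39.199 Y141.722
G1 X24.859 Y141.709
M5
G0 X9.031 Y200.047
M4 S865
G1 X103.930 Y200.047 F1540
G1 X103.930 Y166.504
G1 X9.031 Y166.504
G1 X9.031 Y200.047
M5
G0 X45.696 Y128.024
M4 S865
G1 X108.791 Y226.561 F1540
G1 X72.747 Y206.288
M5
G0 X0.000 Y0.000

viewBox `0 0 272.578 294.318` with mm width/height → 1 unit = 1 mm. Flip: y_m = 294.318 − y_svg.

**Shape 1** — `<polygon>` regular polygon, stroke `#ff8800` → cut (S865, F1540). Machine vertices: (24.859,141.709) → (17.678,154.121) → (24.837,166.546) → (39.177,166.559) → (46.358,154.147) → (39.199,141.722) → (24.859,141.709). Closed: final G1 returns to the first vertex.

**Shape 2** — `<rect>` rectangle, stroke `#ff8800` → cut (S865, F1540). Machine vertices: (9.031,200.047) → (103.930,200.047) → (103.930,166.504) → (9.031,166.504) → (9.031,200.047). Closed: final G1 returns to the first vertex.

**Shape 3** — `<path>` open polyline, stroke `#ff8800` → cut (S865, F1540). Machine vertices: (45.696,128.024) → (108.791,226.561) → (72.747,206.288). Open path.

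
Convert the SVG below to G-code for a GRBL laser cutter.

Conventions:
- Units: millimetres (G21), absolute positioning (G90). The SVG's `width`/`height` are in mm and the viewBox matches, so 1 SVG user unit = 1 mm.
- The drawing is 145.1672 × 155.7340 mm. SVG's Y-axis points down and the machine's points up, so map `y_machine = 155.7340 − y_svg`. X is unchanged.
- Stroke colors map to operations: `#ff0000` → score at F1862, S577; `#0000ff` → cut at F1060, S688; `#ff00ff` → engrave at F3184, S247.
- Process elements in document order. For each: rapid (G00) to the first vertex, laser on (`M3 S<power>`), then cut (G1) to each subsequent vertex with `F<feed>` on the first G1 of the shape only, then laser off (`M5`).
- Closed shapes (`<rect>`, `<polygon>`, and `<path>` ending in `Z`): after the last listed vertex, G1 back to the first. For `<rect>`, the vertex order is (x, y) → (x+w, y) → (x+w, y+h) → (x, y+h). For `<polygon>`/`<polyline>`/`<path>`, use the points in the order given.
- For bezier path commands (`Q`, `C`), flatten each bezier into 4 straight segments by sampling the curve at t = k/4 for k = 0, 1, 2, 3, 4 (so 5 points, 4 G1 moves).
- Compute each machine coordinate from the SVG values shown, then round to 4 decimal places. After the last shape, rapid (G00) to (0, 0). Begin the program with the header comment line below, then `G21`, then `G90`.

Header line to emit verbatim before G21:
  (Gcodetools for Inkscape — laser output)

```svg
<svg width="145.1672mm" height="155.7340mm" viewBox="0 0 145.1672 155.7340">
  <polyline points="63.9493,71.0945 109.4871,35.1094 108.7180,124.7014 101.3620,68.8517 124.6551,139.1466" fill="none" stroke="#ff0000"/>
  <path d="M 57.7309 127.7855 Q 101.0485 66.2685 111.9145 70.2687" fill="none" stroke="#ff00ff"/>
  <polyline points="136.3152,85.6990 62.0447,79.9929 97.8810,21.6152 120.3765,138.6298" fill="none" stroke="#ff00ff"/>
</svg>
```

(Gcodetools for Inkscape — laser output)
G21
G90
G00 X63.9493 Y84.6395
M3 S577
G1 X109.4871 Y120.6246 F1862
G1 X108.7180 Y31.0326
G1 X101.3620 Y86.8823
G1 X124.6551 Y16.5874
M5
G00 X57.7309 Y27.9485
M3 S247
G1 X77.3615 Y54.6122 F3184
G1 X92.9356 Y73.0862
G1 X104.4533 Y83.3706
G1 X111.9145 Y85.4653
M5
G00 X136.3152 Y70.0350
M3 S247
G1 X62.0447 Y75.7411 F3184
G1 X97.8810 Y134.1188
G1 X120.3765 Y17.1042
M5
G00 X0.0000 Y0.0000

Since the viewBox matches the mm dimensions, user units are millimetres directly. The only transform is the Y-flip y_m = 155.7340 − y_svg.

Shape 1 is a open polyline drawn with `<polyline>`. Its stroke #ff0000 means score at S577, F1862. After flipping Y the toolpath is (63.9493,84.6395) → (109.4871,120.6246) → (108.7180,31.0326) → (101.3620,86.8823) → (124.6551,16.5874).

Shape 2 is a quadratic bezier drawn with `<path>`. Its stroke #ff00ff means engrave at S247, F3184. After flipping Y the toolpath is (57.7309,27.9485) → (77.3615,54.6122) → (92.9356,73.0862) → (104.4533,83.3706) → (111.9145,85.4653).

Shape 3 is a open polyline drawn with `<polyline>`. Its stroke #ff00ff means engrave at S247, F3184. After flipping Y the toolpath is (136.3152,70.0350) → (62.0447,75.7411) → (97.8810,134.1188) → (120.3765,17.1042).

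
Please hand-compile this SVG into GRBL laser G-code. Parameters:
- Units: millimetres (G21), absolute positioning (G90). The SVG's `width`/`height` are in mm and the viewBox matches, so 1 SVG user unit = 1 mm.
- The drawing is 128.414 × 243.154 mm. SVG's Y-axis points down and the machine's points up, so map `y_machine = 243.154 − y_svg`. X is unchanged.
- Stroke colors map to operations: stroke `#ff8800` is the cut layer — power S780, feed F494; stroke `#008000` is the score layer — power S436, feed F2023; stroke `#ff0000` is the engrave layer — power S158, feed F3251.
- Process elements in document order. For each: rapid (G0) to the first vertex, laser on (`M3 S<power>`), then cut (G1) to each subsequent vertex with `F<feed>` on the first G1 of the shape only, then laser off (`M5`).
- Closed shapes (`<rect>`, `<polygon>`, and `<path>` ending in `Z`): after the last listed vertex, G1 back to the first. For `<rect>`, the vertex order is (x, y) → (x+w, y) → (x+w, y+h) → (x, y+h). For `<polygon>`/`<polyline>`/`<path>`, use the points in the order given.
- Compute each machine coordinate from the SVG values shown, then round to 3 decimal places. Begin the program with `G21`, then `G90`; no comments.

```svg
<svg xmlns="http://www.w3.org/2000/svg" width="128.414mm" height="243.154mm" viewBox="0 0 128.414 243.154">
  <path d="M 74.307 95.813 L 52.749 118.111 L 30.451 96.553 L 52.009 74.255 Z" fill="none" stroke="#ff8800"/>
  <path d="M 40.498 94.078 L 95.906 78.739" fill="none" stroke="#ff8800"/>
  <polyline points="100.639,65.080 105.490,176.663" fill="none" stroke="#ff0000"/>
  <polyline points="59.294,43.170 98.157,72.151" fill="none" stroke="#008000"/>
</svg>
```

Since the viewBox matches the mm dimensions, user units are millimetres directly. The only transform is the Y-flip y_m = 243.154 − y_svg.

Shape 1 is a regular polygon drawn with `<path>`. Its stroke #ff8800 means cut at S780, F494. After flipping Y the toolpath is (74.307,147.341) → (52.749,125.043) → (30.451,146.601) → (52.009,168.899) → (74.307,147.341), returning to the start.

Shape 2 is a line segment drawn with `<path>`. Its stroke #ff8800 means cut at S780, F494. After flipping Y the toolpath is (40.498,149.076) → (95.906,164.415).

Shape 3 is a line segment drawn with `<polyline>`. Its stroke #ff0000 means engrave at S158, F3251. After flipping Y the toolpath is (100.639,178.074) → (105.490,66.491).

Shape 4 is a line segment drawn with `<polyline>`. Its stroke #008000 means score at S436, F2023. After flipping Y the toolpath is (59.294,199.984) → (98.157,171.003).

G21
G90
G0 X74.307 Y147.341
M3 S780
G1 X52.749 Y125.043 F494
G1 X30.451 Y146.601
G1 X52.009 Y168.899
G1 X74.307 Y147.341
M5
G0 X40.498 Y149.076
M3 S780
G1 X95.906 Y164.415 F494
M5
G0 X100.639 Y178.074
M3 S158
G1 X105.490 Y66.491 F3251
M5
G0 X59.294 Y199.984
M3 S436
G1 X98.157 Y171.003 F2023
M5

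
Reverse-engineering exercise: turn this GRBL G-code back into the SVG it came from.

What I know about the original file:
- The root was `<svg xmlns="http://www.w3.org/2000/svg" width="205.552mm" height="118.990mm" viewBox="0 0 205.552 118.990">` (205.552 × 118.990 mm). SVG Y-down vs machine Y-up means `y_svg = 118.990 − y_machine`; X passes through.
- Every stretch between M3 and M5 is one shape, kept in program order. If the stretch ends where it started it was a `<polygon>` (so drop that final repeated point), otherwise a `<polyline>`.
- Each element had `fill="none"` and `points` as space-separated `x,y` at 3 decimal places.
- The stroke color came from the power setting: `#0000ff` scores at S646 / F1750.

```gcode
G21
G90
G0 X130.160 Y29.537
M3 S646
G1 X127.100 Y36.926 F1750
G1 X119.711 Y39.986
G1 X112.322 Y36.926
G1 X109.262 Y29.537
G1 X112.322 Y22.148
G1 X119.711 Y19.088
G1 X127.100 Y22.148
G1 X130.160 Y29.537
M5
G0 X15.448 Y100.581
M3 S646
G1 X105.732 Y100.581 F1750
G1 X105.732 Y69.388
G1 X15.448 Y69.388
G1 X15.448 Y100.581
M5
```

<svg xmlns="http://www.w3.org/2000/svg" width="205.552mm" height="118.990mm" viewBox="0 0 205.552 118.990">
  <polygon points="130.160,89.453 127.100,82.064 119.711,79.004 112.322,82.064 109.262,89.453 112.322,96.842 119.711,99.902 127.100,96.842" fill="none" stroke="#0000ff"/>
  <polygon points="15.448,18.409 105.732,18.409 105.732,49.602 15.448,49.602" fill="none" stroke="#0000ff"/>
</svg>

y_svg = 118.990 − y_m. Every run uses S646, so all elements get stroke `#0000ff` (score).

[1] closed run; points: 130.160,89.453 127.100,82.064 119.711,79.004 112.322,82.064 109.262,89.453 112.322,96.842 119.711,99.902 127.100,96.842

[2] closed run; points: 15.448,18.409 105.732,18.409 105.732,49.602 15.448,49.602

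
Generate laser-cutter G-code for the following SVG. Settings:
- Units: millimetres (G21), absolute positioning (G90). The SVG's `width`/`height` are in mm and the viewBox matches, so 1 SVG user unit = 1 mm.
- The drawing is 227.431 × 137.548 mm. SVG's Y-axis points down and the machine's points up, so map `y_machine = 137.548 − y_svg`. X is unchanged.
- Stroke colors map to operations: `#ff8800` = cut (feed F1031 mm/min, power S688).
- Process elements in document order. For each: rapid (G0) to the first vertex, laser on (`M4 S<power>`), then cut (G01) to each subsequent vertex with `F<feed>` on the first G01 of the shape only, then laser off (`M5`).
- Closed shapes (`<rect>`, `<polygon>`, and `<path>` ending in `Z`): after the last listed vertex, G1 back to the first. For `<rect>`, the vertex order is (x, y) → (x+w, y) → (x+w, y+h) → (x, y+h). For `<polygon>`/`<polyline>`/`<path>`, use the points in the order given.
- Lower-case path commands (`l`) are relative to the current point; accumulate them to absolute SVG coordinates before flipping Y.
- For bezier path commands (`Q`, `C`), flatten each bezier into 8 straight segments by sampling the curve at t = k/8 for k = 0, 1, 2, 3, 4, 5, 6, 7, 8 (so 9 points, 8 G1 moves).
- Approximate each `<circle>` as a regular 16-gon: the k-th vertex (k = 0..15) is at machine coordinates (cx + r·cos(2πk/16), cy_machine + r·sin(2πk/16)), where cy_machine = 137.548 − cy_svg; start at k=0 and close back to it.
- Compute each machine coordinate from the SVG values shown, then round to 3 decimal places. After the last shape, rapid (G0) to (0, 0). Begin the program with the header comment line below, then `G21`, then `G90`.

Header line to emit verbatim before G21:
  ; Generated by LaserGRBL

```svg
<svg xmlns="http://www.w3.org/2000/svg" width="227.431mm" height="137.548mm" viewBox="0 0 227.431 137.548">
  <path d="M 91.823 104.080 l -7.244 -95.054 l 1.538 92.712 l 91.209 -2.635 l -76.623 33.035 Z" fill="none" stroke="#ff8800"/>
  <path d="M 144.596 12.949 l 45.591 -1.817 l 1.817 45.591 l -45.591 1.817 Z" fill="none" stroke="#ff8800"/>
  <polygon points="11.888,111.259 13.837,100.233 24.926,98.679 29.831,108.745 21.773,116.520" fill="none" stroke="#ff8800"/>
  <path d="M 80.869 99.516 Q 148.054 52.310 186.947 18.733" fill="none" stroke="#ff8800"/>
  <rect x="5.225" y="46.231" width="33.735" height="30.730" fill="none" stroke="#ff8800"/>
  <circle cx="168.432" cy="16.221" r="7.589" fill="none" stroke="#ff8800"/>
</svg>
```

Since the viewBox matches the mm dimensions, user units are millimetres directly. The only transform is the Y-flip y_m = 137.548 − y_svg.

Shape 1 is a closed polygon drawn with `<path>`. Its stroke #ff8800 means cut at S688, F1031. After flipping Y the toolpath is (91.823,33.468) → (84.579,128.522) → (86.117,35.810) → (177.326,38.445) → (100.703,5.410) → (91.823,33.468), returning to the start.

Shape 2 is a regular polygon drawn with `<path>`. Its stroke #ff8800 means cut at S688, F1031. After flipping Y the toolpath is (144.596,124.599) → (190.187,126.416) → (192.004,80.825) → (146.413,79.008) → (144.596,124.599), returning to the start.

Shape 3 is a regular polygon drawn with `<polygon>`. Its stroke #ff8800 means cut at S688, F1031. After flipping Y the toolpath is (11.888,26.289) → (13.837,37.315) → (24.926,38.869) → (29.831,28.803) → (21.773,21.028) → (11.888,26.289), returning to the start.

Shape 4 is a quadratic bezier drawn with `<path>`. Its stroke #ff8800 means cut at S688, F1031. After flipping Y the toolpath is (80.869,38.032) → (97.223,49.621) → (112.693,60.783) → (127.279,71.520) → (140.981,81.831) → (153.799,91.716) → (165.732,101.175) → (176.782,110.208) → (186.947,118.815).

Shape 5 is a rectangle drawn with `<rect>`. Its stroke #ff8800 means cut at S688, F1031. After flipping Y the toolpath is (5.225,91.317) → (38.960,91.317) → (38.960,60.587) → (5.225,60.587) → (5.225,91.317), returning to the start.

Shape 6 is a circle drawn with `<circle>`. Its stroke #ff8800 means cut at S688, F1031. After flipping Y the toolpath is (176.021,121.327) → (175.443,124.231) → (173.798,126.693) → (171.336,128.338) → (168.432,128.916) → (165.528,128.338) → (163.066,126.693) → (161.421,124.231) → (160.843,121.327) → (161.421,118.423) → (163.066,115.961) → (165.528,114.316) → (168.432,113.738) → (171.336,114.316) → (173.798,115.961) → (175.443,118.423) → (176.021,121.327), returning to the start.

; Generated by LaserGRBL
G21
G90
G0 X91.823 Y33.468
M4 S688
G01 X84.579 Y128.522 F1031
G01 X86.117 Y35.810
G01 X177.326 Y38.445
G01 X100.703 Y5.410
G01 X91.823 Y33.468
M5
G0 X144.596 Y124.599
M4 S688
G01 X190.187 Y126.416 F1031
G01 X192.004 Y80.825
G01 X146.413 Y79.008
G01 X144.596 Y124.599
M5
G0 X11.888 Y26.289
M4 S688
G01 X13.837 Y37.315 F1031
G01 X24.926 Y38.869
G01 X29.831 Y28.803
G01 X21.773 Y21.028
G01 X11.888 Y26.289
M5
G0 X80.869 Y38.032
M4 S688
G01 X97.223 Y49.621 F1031
G01 X112.693 Y60.783
G01 X127.279 Y71.520
G01 X140.981 Y81.831
G01 X153.799 Y91.716
G01 X165.732 Y101.175
G01 X176.782 Y110.208
G01 X186.947 Y118.815
M5
G0 X5.225 Y91.317
M4 S688
G01 X38.960 Y91.317 F1031
G01 X38.960 Y60.587
G01 X5.225 Y60.587
G01 X5.225 Y91.317
M5
G0 X176.021 Y121.327
M4 S688
G01 X175.443 Y124.231 F1031
G01 X173.798 Y126.693
G01 X171.336 Y128.338
G01 X168.432 Y128.916
G01 X165.528 Y128.338
G01 X163.066 Y126.693
G01 X161.421 Y124.231
G01 X160.843 Y121.327
G01 X161.421 Y118.423
G01 X163.066 Y115.961
G01 X165.528 Y114.316
G01 X168.432 Y113.738
G01 X171.336 Y114.316
G01 X173.798 Y115.961
G01 X175.443 Y118.423
G01 X176.021 Y121.327
M5
G0 X0.000 Y0.000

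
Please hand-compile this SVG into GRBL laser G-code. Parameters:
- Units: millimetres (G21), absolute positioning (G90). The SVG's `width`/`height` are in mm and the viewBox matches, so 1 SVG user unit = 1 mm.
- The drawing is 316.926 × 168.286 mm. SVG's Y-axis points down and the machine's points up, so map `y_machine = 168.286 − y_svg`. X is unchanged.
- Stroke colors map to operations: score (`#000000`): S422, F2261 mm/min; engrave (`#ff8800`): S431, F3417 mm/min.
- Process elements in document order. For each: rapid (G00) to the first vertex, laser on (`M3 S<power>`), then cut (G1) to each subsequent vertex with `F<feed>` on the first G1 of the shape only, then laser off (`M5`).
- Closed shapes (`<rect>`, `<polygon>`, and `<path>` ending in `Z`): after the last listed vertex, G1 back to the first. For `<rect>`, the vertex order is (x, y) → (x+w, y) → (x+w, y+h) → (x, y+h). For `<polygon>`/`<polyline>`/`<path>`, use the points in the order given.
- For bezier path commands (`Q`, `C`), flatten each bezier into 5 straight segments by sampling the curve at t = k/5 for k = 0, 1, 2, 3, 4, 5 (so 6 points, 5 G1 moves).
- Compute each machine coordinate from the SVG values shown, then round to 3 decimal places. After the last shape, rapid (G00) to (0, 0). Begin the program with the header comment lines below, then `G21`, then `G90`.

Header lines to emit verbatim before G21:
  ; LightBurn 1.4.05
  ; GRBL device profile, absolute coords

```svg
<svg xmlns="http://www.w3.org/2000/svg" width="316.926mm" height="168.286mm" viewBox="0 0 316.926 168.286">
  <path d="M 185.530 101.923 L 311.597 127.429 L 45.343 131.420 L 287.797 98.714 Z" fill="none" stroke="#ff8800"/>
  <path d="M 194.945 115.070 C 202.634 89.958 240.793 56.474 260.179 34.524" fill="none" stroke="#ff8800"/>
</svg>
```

; LightBurn 1.4.05
; GRBL device profile, absolute coords
G21
G90
G00 X185.530 Y66.363
M3 S431
G1 X311.597 Y40.857 F3417
G1 X45.343 Y36.866
G1 X287.797 Y69.572
G1 X185.530 Y66.363
M5
G00 X194.945 Y53.216
M3 S431
G1 X202.821 Y69.129 F3417
G1 X215.646 Y86.095
G1 X231.056 Y103.160
G1 X246.689 Y119.367
G1 X260.179 Y133.762
M5
G00 X0.000 Y0.000

Since the viewBox matches the mm dimensions, user units are millimetres directly. The only transform is the Y-flip y_m = 168.286 − y_svg.

Shape 1 is a closed polygon drawn with `<path>`. Its stroke #ff8800 means engrave at S431, F3417. After flipping Y the toolpath is (185.530,66.363) → (311.597,40.857) → (45.343,36.866) → (287.797,69.572) → (185.530,66.363), returning to the start.

Shape 2 is a cubic bezier drawn with `<path>`. Its stroke #ff8800 means engrave at S431, F3417. After flipping Y the toolpath is (194.945,53.216) → (202.821,69.129) → (215.646,86.095) → (231.056,103.160) → (246.689,119.367) → (260.179,133.762).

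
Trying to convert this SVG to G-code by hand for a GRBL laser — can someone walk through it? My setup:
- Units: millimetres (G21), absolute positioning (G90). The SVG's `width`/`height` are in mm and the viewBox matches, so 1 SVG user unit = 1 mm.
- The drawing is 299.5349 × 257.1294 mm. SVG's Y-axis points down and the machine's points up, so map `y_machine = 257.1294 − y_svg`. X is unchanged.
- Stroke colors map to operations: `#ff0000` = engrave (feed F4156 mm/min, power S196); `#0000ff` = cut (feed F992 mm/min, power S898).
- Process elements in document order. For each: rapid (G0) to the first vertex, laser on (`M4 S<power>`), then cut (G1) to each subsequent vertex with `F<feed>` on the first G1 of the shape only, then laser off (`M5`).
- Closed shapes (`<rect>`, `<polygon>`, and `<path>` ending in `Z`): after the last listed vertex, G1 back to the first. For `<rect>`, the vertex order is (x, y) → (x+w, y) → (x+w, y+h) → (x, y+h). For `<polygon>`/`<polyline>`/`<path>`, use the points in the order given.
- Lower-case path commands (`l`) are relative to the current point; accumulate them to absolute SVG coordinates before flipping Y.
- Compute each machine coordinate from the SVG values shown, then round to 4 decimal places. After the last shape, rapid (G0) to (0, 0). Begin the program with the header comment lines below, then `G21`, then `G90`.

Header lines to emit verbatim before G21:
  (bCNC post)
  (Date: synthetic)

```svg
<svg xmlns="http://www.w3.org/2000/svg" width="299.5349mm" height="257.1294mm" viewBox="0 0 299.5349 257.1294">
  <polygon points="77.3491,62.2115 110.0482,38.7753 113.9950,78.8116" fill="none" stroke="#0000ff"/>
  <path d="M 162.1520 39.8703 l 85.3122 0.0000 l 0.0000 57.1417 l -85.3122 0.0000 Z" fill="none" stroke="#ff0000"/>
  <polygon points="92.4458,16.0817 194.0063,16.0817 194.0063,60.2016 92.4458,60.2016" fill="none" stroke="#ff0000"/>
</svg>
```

(bCNC post)
(Date: synthetic)
G21
G90
G0 X77.3491 Y194.9179
M4 S898
G1 X110.0482 Y218.3541 F992
G1 X113.9950 Y178.3178
G1 X77.3491 Y194.9179
M5
G0 X162.1520 Y217.2591
M4 S196
G1 X247.4642 Y217.2591 F4156
G1 X247.4642 Y160.1174
G1 X162.1520 Y160.1174
G1 X162.1520 Y217.2591
M5
G0 X92.4458 Y241.0477
M4 S196
G1 X194.0063 Y241.0477 F4156
G1 X194.0063 Y196.9278
G1 X92.4458 Y196.9278
G1 X92.4458 Y241.0477
M5
G0 X0.0000 Y0.0000

Since the viewBox matches the mm dimensions, user units are millimetres directly. The only transform is the Y-flip y_m = 257.1294 − y_svg.

Shape 1 is a regular polygon drawn with `<polygon>`. Its stroke #0000ff means cut at S898, F992. After flipping Y the toolpath is (77.3491,194.9179) → (110.0482,218.3541) → (113.9950,178.3178) → (77.3491,194.9179), returning to the start.

Shape 2 is a rectangle drawn with `<path>`. Its stroke #ff0000 means engrave at S196, F4156. After flipping Y the toolpath is (162.1520,217.2591) → (247.4642,217.2591) → (247.4642,160.1174) → (162.1520,160.1174) → (162.1520,217.2591), returning to the start.

Shape 3 is a rectangle drawn with `<polygon>`. Its stroke #ff0000 means engrave at S196, F4156. After flipping Y the toolpath is (92.4458,241.0477) → (194.0063,241.0477) → (194.0063,196.9278) → (92.4458,196.9278) → (92.4458,241.0477), returning to the start.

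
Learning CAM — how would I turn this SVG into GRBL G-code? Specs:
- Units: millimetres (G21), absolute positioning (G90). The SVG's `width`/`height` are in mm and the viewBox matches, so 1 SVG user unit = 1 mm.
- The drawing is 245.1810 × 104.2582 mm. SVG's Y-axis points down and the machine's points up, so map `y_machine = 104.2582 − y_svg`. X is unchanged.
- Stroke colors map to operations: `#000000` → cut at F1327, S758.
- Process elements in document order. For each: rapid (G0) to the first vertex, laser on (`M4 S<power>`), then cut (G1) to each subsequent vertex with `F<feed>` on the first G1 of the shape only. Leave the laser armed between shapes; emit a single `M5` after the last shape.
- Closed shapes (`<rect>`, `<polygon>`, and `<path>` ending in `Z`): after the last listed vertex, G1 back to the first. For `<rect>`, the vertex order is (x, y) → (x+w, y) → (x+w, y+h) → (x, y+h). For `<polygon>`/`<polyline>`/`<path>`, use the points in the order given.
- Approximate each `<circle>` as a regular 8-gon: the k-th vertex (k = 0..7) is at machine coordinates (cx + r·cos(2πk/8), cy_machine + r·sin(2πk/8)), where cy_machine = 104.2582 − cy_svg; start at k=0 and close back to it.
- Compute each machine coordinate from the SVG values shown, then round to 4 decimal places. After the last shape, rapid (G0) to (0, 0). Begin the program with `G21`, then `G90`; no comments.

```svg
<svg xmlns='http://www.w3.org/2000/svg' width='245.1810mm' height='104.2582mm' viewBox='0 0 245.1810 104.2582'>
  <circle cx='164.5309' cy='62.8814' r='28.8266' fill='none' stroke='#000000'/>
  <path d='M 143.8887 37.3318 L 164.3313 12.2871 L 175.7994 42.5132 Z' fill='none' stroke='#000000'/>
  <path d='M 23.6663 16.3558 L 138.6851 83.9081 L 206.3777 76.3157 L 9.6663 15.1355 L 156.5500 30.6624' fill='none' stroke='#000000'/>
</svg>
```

Since the viewBox matches the mm dimensions, user units are millimetres directly. The only transform is the Y-flip y_m = 104.2582 − y_svg.

Shape 1 is a circle drawn with `<circle>`. Its stroke #000000 means cut at S758, F1327. After flipping Y the toolpath is (193.3575,41.3768) → (184.9144,61.7603) → (164.5309,70.2034) → (144.1474,61.7603) → (135.7043,41.3768) → (144.1474,20.9933) → (164.5309,12.5502) → (184.9144,20.9933) → (193.3575,41.3768), returning to the start.

Shape 2 is a regular polygon drawn with `<path>`. Its stroke #000000 means cut at S758, F1327. After flipping Y the toolpath is (143.8887,66.9264) → (164.3313,91.9711) → (175.7994,61.7450) → (143.8887,66.9264), returning to the start.

Shape 3 is a open polyline drawn with `<path>`. Its stroke #000000 means cut at S758, F1327. After flipping Y the toolpath is (23.6663,87.9024) → (138.6851,20.3501) → (206.3777,27.9425) → (9.6663,89.1227) → (156.5500,73.5958).

G21
G90
G0 X193.3575 Y41.3768
M4 S758
G1 X184.9144 Y61.7603 F1327
G1 X164.5309 Y70.2034
G1 X144.1474 Y61.7603
G1 X135.7043 Y41.3768
G1 X144.1474 Y20.9933
G1 X164.5309 Y12.5502
G1 X184.9144 Y20.9933
G1 X193.3575 Y41.3768
G0 X143.8887 Y66.9264
M4 S758
G1 X164.3313 Y91.9711 F1327
G1 X175.7994 Y61.7450
G1 X143.8887 Y66.9264
G0 X23.6663 Y87.9024
M4 S758
G1 X138.6851 Y20.3501 F1327
G1 X206.3777 Y27.9425
G1 X9.6663 Y89.1227
G1 X156.5500 Y73.5958
M5
G0 X0.0000 Y0.0000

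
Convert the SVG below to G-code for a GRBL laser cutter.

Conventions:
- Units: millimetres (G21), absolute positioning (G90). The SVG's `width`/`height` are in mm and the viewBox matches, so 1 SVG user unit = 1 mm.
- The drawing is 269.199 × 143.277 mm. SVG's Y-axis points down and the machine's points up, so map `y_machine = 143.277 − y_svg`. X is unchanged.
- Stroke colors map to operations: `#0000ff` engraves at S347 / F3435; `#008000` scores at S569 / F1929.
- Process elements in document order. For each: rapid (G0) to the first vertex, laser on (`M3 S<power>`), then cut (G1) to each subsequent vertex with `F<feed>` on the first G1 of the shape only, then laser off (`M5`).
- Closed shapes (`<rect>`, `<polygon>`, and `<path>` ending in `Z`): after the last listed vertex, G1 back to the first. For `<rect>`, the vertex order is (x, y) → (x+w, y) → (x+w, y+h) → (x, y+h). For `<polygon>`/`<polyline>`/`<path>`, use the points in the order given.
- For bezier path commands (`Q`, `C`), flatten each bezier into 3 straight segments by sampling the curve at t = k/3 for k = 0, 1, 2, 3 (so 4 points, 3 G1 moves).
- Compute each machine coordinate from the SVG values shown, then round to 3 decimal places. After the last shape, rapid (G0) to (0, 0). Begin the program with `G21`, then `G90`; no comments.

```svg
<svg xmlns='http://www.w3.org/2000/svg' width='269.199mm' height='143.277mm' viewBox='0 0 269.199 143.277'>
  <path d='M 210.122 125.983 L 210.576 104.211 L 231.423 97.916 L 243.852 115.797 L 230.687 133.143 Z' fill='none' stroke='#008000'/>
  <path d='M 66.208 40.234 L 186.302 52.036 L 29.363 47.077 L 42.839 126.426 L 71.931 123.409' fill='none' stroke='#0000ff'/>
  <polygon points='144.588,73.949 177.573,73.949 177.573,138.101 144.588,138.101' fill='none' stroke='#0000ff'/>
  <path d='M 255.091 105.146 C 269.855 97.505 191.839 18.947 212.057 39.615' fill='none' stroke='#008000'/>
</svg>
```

G21
G90
G0 X210.122 Y17.294
M3 S569
G1 X210.576 Y39.066 F1929
G1 X231.423 Y45.361
G1 X243.852 Y27.480
G1 X230.687 Y10.134
G1 X210.122 Y17.294
M5
G0 X66.208 Y103.043
M3 S347
G1 X186.302 Y91.241 F3435
G1 X29.363 Y96.200
G1 X42.839 Y16.851
G1 X71.931 Y19.868
M5
G0 X144.588 Y69.328
M3 S347
G1 X177.573 Y69.328 F3435
G1 X177.573 Y5.176
G1 X144.588 Y5.176
G1 X144.588 Y69.328
M5
G0 X255.091 Y38.131
M3 S569
G1 X246.003 Y63.109 F1929
G1 X217.509 Y97.556
G1 X212.057 Y103.662
M5
G0 X0.000 Y0.000

Since the viewBox matches the mm dimensions, user units are millimetres directly. The only transform is the Y-flip y_m = 143.277 − y_svg.

Shape 1 is a regular polygon drawn with `<path>`. Its stroke #008000 means score at S569, F1929. After flipping Y the toolpath is (210.122,17.294) → (210.576,39.066) → (231.423,45.361) → (243.852,27.480) → (230.687,10.134) → (210.122,17.294), returning to the start.

Shape 2 is a open polyline drawn with `<path>`. Its stroke #0000ff means engrave at S347, F3435. After flipping Y the toolpath is (66.208,103.043) → (186.302,91.241) → (29.363,96.200) → (42.839,16.851) → (71.931,19.868).

Shape 3 is a rectangle drawn with `<polygon>`. Its stroke #0000ff means engrave at S347, F3435. After flipping Y the toolpath is (144.588,69.328) → (177.573,69.328) → (177.573,5.176) → (144.588,5.176) → (144.588,69.328), returning to the start.

Shape 4 is a cubic bezier drawn with `<path>`. Its stroke #008000 means score at S569, F1929. After flipping Y the toolpath is (255.091,38.131) → (246.003,63.109) → (217.509,97.556) → (212.057,103.662).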